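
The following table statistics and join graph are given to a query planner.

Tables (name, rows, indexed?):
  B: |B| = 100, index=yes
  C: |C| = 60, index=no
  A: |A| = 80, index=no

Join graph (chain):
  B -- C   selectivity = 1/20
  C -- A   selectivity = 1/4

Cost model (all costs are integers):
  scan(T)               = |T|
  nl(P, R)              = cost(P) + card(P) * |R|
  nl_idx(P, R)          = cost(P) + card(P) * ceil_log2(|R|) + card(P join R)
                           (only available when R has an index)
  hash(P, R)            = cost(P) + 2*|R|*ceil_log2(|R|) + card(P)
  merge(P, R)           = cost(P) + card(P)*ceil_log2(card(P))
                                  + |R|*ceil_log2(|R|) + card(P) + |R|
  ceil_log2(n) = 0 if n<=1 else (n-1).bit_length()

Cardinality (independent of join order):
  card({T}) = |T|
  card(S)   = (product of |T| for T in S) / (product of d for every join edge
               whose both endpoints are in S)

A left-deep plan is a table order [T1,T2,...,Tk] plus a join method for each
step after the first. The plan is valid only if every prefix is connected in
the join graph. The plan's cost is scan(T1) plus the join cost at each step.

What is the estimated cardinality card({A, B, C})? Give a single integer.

Tables in S: A(80), B(100), C(60)
Edges inside S: B-C(d=20), C-A(d=4)
numerator = 80 * 100 * 60 = 480000
denominator = 20 * 4 = 80
card(S) = 480000 / 80 = 6000

6000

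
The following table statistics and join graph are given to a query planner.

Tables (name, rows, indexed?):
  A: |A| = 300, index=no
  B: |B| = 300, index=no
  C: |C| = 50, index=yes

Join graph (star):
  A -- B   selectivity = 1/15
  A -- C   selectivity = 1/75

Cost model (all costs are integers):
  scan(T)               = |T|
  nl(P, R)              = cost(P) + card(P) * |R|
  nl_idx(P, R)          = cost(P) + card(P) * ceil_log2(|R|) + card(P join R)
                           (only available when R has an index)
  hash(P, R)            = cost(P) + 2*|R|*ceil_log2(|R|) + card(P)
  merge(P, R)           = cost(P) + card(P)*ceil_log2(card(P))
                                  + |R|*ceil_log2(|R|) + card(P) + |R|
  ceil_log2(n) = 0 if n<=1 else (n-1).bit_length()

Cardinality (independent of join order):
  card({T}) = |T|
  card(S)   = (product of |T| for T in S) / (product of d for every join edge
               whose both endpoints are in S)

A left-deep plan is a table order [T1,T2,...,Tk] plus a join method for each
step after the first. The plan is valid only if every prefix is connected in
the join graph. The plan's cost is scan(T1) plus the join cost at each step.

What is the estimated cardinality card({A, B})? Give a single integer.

Tables in S: A(300), B(300)
Edges inside S: A-B(d=15)
numerator = 300 * 300 = 90000
denominator = 15 = 15
card(S) = 90000 / 15 = 6000

6000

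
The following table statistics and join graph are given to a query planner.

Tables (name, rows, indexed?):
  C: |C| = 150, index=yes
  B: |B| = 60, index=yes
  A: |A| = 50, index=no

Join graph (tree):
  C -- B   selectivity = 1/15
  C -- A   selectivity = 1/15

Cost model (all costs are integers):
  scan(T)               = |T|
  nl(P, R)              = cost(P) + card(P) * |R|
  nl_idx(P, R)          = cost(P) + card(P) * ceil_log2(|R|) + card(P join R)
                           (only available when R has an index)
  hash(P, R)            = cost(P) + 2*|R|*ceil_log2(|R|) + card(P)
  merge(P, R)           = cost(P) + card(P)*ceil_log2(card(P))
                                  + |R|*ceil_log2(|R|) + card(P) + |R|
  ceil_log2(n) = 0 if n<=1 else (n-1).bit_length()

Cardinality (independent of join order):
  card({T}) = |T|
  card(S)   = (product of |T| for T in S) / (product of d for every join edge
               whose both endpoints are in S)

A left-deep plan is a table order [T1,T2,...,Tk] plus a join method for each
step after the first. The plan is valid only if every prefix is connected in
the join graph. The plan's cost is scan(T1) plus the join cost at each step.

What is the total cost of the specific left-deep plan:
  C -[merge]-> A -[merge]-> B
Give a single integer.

step 1: scan C: cost=150, card=150
step 2: join A via merge
    card(P join A) = 150*50/(15) = 500
    cost = 150 + 150*8 + 50*6 + 150 + 50 = 1850
step 3: join B via merge
    card(P join B) = 500*60/(15) = 2000
    cost = 1850 + 500*9 + 60*6 + 500 + 60 = 7270

7270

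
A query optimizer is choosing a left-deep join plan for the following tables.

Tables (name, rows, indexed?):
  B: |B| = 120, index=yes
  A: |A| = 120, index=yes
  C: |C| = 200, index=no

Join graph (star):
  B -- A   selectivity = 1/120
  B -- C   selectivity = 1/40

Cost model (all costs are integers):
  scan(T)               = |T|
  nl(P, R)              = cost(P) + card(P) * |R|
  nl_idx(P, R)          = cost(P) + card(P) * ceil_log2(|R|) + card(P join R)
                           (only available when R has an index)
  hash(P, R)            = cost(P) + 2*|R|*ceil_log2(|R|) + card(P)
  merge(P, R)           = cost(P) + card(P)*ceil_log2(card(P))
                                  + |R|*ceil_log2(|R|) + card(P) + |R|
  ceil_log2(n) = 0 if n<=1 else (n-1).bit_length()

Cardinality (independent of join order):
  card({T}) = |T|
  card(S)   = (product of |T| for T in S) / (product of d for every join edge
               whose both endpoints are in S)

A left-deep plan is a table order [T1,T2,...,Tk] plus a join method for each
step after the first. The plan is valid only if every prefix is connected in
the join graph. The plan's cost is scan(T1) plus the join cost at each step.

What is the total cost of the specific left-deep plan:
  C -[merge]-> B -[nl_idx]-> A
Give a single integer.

7760

step 1: scan C: cost=200, card=200
step 2: join B via merge
    card(P join B) = 200*120/(40) = 600
    cost = 200 + 200*8 + 120*7 + 200 + 120 = 2960
step 3: join A via nl_idx
    card(P join A) = 600*120/(120) = 600
    cost = 2960 + 600*7 + 600 = 7760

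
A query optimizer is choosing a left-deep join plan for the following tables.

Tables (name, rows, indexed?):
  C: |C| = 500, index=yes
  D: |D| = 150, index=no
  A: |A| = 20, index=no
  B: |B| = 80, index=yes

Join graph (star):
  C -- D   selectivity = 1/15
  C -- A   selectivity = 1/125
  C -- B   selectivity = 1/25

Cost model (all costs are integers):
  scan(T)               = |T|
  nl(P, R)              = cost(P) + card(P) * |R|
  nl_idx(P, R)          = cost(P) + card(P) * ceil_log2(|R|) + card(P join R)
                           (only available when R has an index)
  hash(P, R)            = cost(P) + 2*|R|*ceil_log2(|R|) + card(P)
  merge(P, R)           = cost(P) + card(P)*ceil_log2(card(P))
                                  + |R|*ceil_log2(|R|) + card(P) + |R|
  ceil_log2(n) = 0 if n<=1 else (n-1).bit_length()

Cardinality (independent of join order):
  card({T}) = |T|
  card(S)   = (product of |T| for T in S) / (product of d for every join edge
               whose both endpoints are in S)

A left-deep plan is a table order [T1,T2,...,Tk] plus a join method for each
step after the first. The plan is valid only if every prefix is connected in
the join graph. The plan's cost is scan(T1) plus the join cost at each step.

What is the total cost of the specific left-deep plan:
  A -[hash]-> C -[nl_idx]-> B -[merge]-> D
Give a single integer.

step 1: scan A: cost=20, card=20
step 2: join C via hash
    card(P join C) = 20*500/(125) = 80
    cost = 20 + 2*500*9 + 20 = 9040
step 3: join B via nl_idx
    card(P join B) = 80*80/(25) = 256
    cost = 9040 + 80*7 + 256 = 9856
step 4: join D via merge
    card(P join D) = 256*150/(15) = 2560
    cost = 9856 + 256*8 + 150*8 + 256 + 150 = 13510

13510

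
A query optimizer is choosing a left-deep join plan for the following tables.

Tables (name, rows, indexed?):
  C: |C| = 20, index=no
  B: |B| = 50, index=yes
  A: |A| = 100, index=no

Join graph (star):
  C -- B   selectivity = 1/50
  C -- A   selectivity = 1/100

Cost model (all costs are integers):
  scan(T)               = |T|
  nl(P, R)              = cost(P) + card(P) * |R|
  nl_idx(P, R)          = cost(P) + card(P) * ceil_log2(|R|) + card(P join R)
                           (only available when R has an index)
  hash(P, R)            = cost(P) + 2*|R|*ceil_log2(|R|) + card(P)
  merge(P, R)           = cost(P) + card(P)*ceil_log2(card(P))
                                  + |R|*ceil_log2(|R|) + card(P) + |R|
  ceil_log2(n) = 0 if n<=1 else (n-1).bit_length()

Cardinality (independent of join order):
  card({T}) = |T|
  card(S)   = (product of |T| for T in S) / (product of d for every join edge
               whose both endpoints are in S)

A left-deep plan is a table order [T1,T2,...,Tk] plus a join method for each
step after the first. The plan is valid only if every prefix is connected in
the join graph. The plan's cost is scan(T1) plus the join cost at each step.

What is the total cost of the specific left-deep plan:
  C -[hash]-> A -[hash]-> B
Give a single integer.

step 1: scan C: cost=20, card=20
step 2: join A via hash
    card(P join A) = 20*100/(100) = 20
    cost = 20 + 2*100*7 + 20 = 1440
step 3: join B via hash
    card(P join B) = 20*50/(50) = 20
    cost = 1440 + 2*50*6 + 20 = 2060

2060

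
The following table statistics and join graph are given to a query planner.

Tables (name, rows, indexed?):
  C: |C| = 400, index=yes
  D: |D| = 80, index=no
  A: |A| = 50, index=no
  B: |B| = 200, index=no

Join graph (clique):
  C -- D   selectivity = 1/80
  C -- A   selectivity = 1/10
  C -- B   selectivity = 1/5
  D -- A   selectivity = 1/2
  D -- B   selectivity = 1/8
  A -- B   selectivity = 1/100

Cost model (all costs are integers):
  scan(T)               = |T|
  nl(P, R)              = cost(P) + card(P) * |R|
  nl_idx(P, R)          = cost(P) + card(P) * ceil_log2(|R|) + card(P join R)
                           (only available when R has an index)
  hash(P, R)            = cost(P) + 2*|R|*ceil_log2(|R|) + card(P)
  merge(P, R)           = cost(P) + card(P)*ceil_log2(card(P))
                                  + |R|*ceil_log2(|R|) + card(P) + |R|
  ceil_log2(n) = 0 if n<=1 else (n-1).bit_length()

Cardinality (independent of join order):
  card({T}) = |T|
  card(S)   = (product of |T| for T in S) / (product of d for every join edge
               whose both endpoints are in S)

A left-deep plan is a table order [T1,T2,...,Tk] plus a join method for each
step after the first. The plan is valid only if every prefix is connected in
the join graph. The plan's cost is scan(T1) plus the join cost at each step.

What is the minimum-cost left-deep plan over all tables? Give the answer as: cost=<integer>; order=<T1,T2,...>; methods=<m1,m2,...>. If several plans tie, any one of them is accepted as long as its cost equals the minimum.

cost=4620; order=B,A,C,D; methods=hash,nl_idx,hash

Selinger DP (subsets sized 1..n):
  {C}: scan cost=400, card=400
  {D}: scan cost=80, card=80
  {A}: scan cost=50, card=50
  {B}: scan cost=200, card=200
  {CD}: card=400; try (C,nl_idx)→1200, (D,hash)→1920, (C,merge)→4720, (D,merge)→5040, (C,hash)→7360, (C,nl)→32080 …(+1); best=1200 via (C,nl_idx)
  {AC}: card=2000; try (A,hash)→1400, (C,nl_idx)→2500, (C,merge)→4400, (A,merge)→4750, (C,hash)→7300, (C,nl)→20050 …(+1); best=1400 via (A,hash)
  {BC}: card=16000; try (B,hash)→4000, (C,merge)→6000, (B,merge)→6200, (C,hash)→7600, (C,nl_idx)→18000, (C,nl)→80200 …(+1); best=4000 via (B,hash)
  {AD}: card=2000; try (A,hash)→760, (D,merge)→1040, (A,merge)→1070, (D,hash)→1220, (D,nl)→4050, (A,nl)→4080; best=760 via (A,hash)
  {BD}: card=2000; try (D,hash)→1520, (B,merge)→2520, (D,merge)→2640, (B,hash)→3360, (B,nl)→16080, (D,nl)→16200; best=1520 via (D,hash)
  {AB}: card=100; try (A,hash)→1000, (B,merge)→2200, (A,merge)→2350, (B,hash)→3300, (B,nl)→10050, (A,nl)→10200; best=1000 via (A,hash)
  {ACD}: card=1000; try (A,hash)→2200, (D,hash)→4520, (A,merge)→5550, (C,hash)→9960, (C,nl_idx)→19760, (A,nl)→21200 …(+4); best=2200 via (A,hash)
  {BCD}: card=2000; try (B,hash)→4800, (B,merge)→7000, (C,hash)→10720, (D,hash)→21120, (C,nl_idx)→21520, (C,merge)→29520 …(+4); best=4800 via (B,hash)
  {ABC}: card=800; try (C,nl_idx)→2700, (C,merge)→5800, (B,hash)→6600, (C,hash)→8300, (A,hash)→20600, (B,merge)→27200 …(+4); best=2700 via (C,nl_idx)
  {ABD}: card=500; try (D,hash)→2220, (D,merge)→2440, (A,hash)→4120, (B,hash)→5960, (D,nl)→9000, (A,merge)→25870 …(+3); best=2220 via (D,hash)
  {ABCD}: card=50; try (D,hash)→4620, (B,hash)→6400, (C,nl_idx)→6770, (A,hash)→7400, (C,hash)→9920, (C,merge)→11220 …(+7); best=4620 via (D,hash)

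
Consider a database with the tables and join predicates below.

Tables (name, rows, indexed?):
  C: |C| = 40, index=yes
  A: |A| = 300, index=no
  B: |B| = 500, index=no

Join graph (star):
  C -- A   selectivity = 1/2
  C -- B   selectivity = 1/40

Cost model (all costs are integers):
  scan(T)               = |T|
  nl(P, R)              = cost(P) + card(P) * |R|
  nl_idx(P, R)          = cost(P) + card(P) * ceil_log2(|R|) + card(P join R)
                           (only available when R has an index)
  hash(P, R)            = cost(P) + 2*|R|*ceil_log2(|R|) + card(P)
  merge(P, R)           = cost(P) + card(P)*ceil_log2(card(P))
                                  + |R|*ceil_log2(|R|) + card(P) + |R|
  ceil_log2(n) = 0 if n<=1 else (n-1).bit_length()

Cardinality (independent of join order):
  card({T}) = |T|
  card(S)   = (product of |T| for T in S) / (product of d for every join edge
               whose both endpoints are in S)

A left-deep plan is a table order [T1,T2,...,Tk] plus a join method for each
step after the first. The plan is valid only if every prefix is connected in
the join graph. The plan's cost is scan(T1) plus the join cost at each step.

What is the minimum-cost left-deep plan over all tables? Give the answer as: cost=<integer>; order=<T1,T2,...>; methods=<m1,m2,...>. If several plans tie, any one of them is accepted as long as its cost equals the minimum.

Selinger DP (subsets sized 1..n):
  {C}: scan cost=40, card=40
  {A}: scan cost=300, card=300
  {B}: scan cost=500, card=500
  {AC}: card=6000; try (C,hash)→1080, (A,merge)→3320, (C,merge)→3580, (A,hash)→5480, (C,nl_idx)→8100, (A,nl)→12040 …(+1); best=1080 via (C,hash)
  {BC}: card=500; try (C,hash)→1480, (C,nl_idx)→4000, (B,merge)→5320, (C,merge)→5780, (B,hash)→9080, (B,nl)→20040 …(+1); best=1480 via (C,hash)
  {ABC}: card=75000; try (A,hash)→7380, (A,merge)→9480, (B,hash)→16080, (B,merge)→90080, (A,nl)→151480, (B,nl)→3001080; best=7380 via (A,hash)

cost=7380; order=B,C,A; methods=hash,hash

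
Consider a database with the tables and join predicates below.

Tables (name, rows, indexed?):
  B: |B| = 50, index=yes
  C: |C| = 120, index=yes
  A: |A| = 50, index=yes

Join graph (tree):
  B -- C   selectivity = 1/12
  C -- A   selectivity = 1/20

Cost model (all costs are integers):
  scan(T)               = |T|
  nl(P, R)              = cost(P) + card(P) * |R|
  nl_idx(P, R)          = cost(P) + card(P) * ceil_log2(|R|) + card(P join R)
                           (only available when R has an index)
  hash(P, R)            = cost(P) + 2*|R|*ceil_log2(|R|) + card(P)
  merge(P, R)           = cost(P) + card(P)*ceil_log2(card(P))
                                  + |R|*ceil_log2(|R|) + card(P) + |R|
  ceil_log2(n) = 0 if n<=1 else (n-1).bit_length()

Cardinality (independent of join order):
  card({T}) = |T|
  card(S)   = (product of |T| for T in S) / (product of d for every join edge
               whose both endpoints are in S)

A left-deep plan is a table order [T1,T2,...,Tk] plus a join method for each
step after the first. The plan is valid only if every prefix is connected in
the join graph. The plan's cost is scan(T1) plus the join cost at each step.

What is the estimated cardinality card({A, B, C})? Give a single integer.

1250

Tables in S: A(50), B(50), C(120)
Edges inside S: B-C(d=12), C-A(d=20)
numerator = 50 * 50 * 120 = 300000
denominator = 12 * 20 = 240
card(S) = 300000 / 240 = 1250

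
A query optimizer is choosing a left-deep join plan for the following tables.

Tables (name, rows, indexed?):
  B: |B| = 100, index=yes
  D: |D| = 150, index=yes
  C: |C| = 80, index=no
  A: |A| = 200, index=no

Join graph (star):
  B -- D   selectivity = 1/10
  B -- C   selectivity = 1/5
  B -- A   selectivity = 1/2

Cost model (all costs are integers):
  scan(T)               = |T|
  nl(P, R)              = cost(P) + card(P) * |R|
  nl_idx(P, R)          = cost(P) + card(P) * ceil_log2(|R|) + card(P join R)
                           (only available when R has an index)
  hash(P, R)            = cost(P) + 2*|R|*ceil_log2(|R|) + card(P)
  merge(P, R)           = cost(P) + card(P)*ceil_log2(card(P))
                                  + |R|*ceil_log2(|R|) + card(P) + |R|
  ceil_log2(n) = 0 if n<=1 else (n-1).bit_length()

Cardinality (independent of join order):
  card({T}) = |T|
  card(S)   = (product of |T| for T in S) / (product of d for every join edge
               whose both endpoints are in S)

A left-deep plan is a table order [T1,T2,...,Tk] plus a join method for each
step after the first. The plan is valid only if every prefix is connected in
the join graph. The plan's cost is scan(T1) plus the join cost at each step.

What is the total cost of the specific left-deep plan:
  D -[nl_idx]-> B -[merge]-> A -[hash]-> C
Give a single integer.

step 1: scan D: cost=150, card=150
step 2: join B via nl_idx
    card(P join B) = 150*100/(10) = 1500
    cost = 150 + 150*7 + 1500 = 2700
step 3: join A via merge
    card(P join A) = 1500*200/(2) = 150000
    cost = 2700 + 1500*11 + 200*8 + 1500 + 200 = 22500
step 4: join C via hash
    card(P join C) = 150000*80/(5) = 2400000
    cost = 22500 + 2*80*7 + 150000 = 173620

173620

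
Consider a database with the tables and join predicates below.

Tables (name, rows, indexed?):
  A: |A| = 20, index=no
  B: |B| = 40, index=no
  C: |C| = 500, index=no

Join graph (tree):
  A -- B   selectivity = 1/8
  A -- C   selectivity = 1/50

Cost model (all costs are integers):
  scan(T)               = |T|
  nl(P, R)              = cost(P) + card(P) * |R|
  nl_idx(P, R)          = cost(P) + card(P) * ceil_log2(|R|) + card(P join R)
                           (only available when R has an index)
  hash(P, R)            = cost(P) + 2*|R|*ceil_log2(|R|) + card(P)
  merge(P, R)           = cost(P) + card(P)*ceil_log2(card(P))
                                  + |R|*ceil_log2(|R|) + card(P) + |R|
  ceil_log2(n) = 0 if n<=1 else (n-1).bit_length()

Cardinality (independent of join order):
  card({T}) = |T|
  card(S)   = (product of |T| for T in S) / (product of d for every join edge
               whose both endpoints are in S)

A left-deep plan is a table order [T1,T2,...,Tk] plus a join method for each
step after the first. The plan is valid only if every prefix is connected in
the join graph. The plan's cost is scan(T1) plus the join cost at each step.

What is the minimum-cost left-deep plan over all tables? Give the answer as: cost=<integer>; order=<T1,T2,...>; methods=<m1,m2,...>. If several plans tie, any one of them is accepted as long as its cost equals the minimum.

Selinger DP (subsets sized 1..n):
  {A}: scan cost=20, card=20
  {B}: scan cost=40, card=40
  {C}: scan cost=500, card=500
  {AB}: card=100; try (A,hash)→280, (B,merge)→420, (A,merge)→440, (B,hash)→520, (B,nl)→820, (A,nl)→840; best=280 via (A,hash)
  {AC}: card=200; try (A,hash)→1200, (C,merge)→5140, (A,merge)→5620, (C,hash)→9040, (C,nl)→10020, (A,nl)→10500; best=1200 via (A,hash)
  {ABC}: card=1000; try (B,hash)→1880, (B,merge)→3280, (C,merge)→6080, (B,nl)→9200, (C,hash)→9380, (C,nl)→50280; best=1880 via (B,hash)

cost=1880; order=C,A,B; methods=hash,hash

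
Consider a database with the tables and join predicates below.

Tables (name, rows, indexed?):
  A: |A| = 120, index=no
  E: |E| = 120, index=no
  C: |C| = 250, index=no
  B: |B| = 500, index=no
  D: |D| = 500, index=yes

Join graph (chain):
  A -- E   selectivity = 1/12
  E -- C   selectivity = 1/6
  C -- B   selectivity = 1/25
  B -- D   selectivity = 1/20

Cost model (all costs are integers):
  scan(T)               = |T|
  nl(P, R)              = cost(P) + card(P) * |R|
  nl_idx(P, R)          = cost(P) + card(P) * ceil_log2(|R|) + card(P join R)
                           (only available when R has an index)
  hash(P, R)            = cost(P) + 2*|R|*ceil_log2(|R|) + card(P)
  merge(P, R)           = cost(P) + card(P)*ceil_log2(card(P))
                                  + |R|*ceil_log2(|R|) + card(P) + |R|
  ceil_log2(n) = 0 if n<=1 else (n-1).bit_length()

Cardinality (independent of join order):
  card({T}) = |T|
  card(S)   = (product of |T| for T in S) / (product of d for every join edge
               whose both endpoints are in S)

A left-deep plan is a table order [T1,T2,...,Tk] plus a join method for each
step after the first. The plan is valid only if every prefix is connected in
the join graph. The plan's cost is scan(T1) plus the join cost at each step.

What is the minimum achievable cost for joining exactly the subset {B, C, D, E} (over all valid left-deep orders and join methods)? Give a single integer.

120680

Selinger DP over subsets of {B,C,D,E}:
  {E}: scan cost=120, card=120
  {C}: scan cost=250, card=250
  {B}: scan cost=500, card=500
  {D}: scan cost=500, card=500
  {CE}: card=5000; try (E,hash)→2180, (C,merge)→3330, (E,merge)→3460, (C,hash)→4240, (C,nl)→30120, (E,nl)→30250; best=2180 via (E,hash)
  {BC}: card=5000; try (C,hash)→5000, (B,merge)→7500, (C,merge)→7750, (B,hash)→9500, (B,nl)→125250, (C,nl)→125500; best=5000 via (C,hash)
  {BD}: card=12500; try (D,hash)→10000, (B,hash)→10000, (D,merge)→10500, (B,merge)→10500, (D,nl_idx)→17500, (D,nl)→250500 …(+1); best=10000 via (D,hash)
  {BCE}: card=100000; try (E,hash)→11680, (B,hash)→16180, (E,merge)→75960, (B,merge)→77180, (E,nl)→605000, (B,nl)→2502180; best=11680 via (E,hash)
  {BCD}: card=125000; try (D,hash)→19000, (C,hash)→26500, (D,merge)→80000, (D,nl_idx)→175000, (C,merge)→199750, (D,nl)→2505000 …(+1); best=19000 via (D,hash)
  {BCDE}: card=2500000; try (D,hash)→120680, (E,hash)→145680, (D,merge)→1816680, (E,merge)→2269960, (D,nl_idx)→3411680, (E,nl)→15019000 …(+1); best=120680 via (D,hash)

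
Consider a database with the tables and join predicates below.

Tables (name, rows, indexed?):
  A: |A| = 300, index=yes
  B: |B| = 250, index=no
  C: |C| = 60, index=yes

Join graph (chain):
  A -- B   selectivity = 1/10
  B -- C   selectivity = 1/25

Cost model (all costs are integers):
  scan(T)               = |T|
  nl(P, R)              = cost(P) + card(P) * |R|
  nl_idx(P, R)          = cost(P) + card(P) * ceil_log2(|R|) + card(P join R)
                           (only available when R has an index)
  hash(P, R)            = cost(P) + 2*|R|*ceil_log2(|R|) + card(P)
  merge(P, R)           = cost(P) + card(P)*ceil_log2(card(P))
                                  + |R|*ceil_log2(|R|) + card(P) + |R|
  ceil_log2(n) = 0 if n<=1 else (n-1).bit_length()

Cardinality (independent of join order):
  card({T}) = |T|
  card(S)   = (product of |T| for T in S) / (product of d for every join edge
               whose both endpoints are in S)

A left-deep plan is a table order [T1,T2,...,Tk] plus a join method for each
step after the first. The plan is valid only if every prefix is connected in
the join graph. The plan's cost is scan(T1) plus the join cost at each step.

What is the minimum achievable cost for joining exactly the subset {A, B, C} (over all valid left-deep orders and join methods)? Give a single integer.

Selinger DP over subsets of {A,B,C}:
  {A}: scan cost=300, card=300
  {B}: scan cost=250, card=250
  {C}: scan cost=60, card=60
  {AB}: card=7500; try (B,hash)→4600, (A,merge)→5500, (B,merge)→5550, (A,hash)→5900, (A,nl_idx)→10000, (A,nl)→75250 …(+1); best=4600 via (B,hash)
  {BC}: card=600; try (C,hash)→1220, (C,nl_idx)→2350, (B,merge)→2730, (C,merge)→2920, (B,hash)→4120, (B,nl)→15060 …(+1); best=1220 via (C,hash)
  {ABC}: card=18000; try (A,hash)→7220, (A,merge)→10820, (C,hash)→12820, (A,nl_idx)→24620, (C,nl_idx)→67600, (C,merge)→110020 …(+2); best=7220 via (A,hash)

7220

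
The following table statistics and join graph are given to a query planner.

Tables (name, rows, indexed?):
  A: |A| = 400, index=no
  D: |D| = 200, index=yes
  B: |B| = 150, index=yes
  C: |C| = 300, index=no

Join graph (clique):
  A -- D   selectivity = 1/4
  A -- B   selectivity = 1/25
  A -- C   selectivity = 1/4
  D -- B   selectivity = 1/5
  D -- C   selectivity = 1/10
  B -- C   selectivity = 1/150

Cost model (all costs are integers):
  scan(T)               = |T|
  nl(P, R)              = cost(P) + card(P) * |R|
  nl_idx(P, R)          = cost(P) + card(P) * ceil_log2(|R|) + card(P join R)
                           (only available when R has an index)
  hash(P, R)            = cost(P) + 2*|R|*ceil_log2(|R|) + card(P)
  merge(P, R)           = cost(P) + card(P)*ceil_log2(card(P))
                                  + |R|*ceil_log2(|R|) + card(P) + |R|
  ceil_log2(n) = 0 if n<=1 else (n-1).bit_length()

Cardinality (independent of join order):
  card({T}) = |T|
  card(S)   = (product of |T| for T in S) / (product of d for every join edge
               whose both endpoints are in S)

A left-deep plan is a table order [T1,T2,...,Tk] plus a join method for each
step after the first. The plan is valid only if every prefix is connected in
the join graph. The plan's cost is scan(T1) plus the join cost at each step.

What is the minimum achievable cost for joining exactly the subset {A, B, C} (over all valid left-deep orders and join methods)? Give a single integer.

Selinger DP over subsets of {A,B,C}:
  {A}: scan cost=400, card=400
  {B}: scan cost=150, card=150
  {C}: scan cost=300, card=300
  {AB}: card=2400; try (B,hash)→3200, (A,merge)→5500, (B,merge)→5750, (B,nl_idx)→6000, (A,hash)→7500, (A,nl)→60150 …(+1); best=3200 via (B,hash)
  {AC}: card=30000; try (C,hash)→6200, (A,merge)→7300, (C,merge)→7400, (A,hash)→7800, (A,nl)→120300, (C,nl)→120400; best=6200 via (C,hash)
  {BC}: card=300; try (B,hash)→3000, (B,nl_idx)→3000, (C,merge)→4500, (B,merge)→4650, (C,hash)→5700, (C,nl)→45150 …(+1); best=3000 via (B,hash)
  {ABC}: card=1200; try (A,merge)→10000, (A,hash)→10500, (C,hash)→11000, (C,merge)→37400, (B,hash)→38600, (A,nl)→123000 …(+4); best=10000 via (A,merge)

10000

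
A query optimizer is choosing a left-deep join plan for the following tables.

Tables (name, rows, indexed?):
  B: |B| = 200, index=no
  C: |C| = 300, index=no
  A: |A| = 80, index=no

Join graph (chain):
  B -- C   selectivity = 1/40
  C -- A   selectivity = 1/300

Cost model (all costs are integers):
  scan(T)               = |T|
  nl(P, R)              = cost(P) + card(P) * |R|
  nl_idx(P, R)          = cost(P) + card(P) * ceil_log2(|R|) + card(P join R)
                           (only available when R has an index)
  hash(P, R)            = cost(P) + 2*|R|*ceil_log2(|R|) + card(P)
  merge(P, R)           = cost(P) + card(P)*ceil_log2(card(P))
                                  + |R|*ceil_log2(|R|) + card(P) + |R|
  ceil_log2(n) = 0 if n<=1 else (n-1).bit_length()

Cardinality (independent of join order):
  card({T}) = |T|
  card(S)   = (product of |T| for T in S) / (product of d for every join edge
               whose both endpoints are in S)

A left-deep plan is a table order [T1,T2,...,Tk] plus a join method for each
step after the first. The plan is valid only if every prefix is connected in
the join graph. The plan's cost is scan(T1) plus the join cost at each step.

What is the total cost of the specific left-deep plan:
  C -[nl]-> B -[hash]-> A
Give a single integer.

62920

step 1: scan C: cost=300, card=300
step 2: join B via nl
    card(P join B) = 300*200/(40) = 1500
    cost = 300 + 300*200 = 60300
step 3: join A via hash
    card(P join A) = 1500*80/(300) = 400
    cost = 60300 + 2*80*7 + 1500 = 62920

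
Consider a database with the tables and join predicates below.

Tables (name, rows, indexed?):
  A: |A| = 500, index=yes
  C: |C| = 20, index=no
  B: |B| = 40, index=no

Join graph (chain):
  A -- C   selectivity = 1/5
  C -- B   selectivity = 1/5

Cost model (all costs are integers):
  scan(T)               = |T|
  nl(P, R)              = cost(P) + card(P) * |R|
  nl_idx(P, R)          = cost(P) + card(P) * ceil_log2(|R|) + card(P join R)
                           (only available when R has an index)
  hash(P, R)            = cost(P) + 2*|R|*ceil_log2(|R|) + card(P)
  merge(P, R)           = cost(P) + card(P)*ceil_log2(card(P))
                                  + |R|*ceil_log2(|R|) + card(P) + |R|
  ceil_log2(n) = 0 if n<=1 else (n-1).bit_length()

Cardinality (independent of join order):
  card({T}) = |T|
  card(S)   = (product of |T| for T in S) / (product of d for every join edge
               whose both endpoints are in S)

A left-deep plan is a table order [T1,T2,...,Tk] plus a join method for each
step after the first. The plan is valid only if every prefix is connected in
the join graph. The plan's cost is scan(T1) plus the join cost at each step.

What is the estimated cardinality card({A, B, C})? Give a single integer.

Tables in S: A(500), B(40), C(20)
Edges inside S: A-C(d=5), C-B(d=5)
numerator = 500 * 40 * 20 = 400000
denominator = 5 * 5 = 25
card(S) = 400000 / 25 = 16000

16000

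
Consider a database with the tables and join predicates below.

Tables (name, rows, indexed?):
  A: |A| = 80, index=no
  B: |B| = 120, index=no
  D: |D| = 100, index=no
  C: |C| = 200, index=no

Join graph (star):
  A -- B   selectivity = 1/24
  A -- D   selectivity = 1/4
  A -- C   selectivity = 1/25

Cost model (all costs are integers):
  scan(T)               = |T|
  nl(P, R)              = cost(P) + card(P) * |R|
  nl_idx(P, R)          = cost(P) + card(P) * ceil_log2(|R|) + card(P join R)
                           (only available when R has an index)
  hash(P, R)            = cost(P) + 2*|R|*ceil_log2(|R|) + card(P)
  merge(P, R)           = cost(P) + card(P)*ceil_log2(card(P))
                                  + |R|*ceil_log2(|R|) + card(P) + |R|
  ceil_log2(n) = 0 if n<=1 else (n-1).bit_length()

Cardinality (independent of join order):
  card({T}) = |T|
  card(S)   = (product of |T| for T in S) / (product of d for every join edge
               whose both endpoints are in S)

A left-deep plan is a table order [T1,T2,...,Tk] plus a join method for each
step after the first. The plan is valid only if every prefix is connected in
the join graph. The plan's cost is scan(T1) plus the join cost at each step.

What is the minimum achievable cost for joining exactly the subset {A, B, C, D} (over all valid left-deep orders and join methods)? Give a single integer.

Selinger DP over subsets of {A,B,C,D}:
  {A}: scan cost=80, card=80
  {B}: scan cost=120, card=120
  {D}: scan cost=100, card=100
  {C}: scan cost=200, card=200
  {AB}: card=400; try (A,hash)→1360, (B,merge)→1680, (A,merge)→1720, (B,hash)→1840, (B,nl)→9680, (A,nl)→9720; best=1360 via (A,hash)
  {AD}: card=2000; try (A,hash)→1320, (D,merge)→1520, (A,merge)→1540, (D,hash)→1560, (D,nl)→8080, (A,nl)→8100; best=1320 via (A,hash)
  {AC}: card=640; try (A,hash)→1520, (C,merge)→2520, (A,merge)→2640, (C,hash)→3360, (C,nl)→16080, (A,nl)→16200; best=1520 via (A,hash)
  {ABD}: card=10000; try (D,hash)→3160, (B,hash)→5000, (D,merge)→6160, (B,merge)→26280, (D,nl)→41360, (B,nl)→241320; best=3160 via (D,hash)
  {ABC}: card=3200; try (B,hash)→3840, (C,hash)→4960, (C,merge)→7160, (B,merge)→9520, (B,nl)→78320, (C,nl)→81360; best=3840 via (B,hash)
  {ACD}: card=16000; try (D,hash)→3560, (C,hash)→6520, (D,merge)→9360, (C,merge)→27120, (D,nl)→65520, (C,nl)→401320; best=3560 via (D,hash)
  {ABCD}: card=80000; try (D,hash)→8440, (C,hash)→16360, (B,hash)→21240, (D,merge)→46240, (C,merge)→154960, (B,merge)→244520 …(+3); best=8440 via (D,hash)

8440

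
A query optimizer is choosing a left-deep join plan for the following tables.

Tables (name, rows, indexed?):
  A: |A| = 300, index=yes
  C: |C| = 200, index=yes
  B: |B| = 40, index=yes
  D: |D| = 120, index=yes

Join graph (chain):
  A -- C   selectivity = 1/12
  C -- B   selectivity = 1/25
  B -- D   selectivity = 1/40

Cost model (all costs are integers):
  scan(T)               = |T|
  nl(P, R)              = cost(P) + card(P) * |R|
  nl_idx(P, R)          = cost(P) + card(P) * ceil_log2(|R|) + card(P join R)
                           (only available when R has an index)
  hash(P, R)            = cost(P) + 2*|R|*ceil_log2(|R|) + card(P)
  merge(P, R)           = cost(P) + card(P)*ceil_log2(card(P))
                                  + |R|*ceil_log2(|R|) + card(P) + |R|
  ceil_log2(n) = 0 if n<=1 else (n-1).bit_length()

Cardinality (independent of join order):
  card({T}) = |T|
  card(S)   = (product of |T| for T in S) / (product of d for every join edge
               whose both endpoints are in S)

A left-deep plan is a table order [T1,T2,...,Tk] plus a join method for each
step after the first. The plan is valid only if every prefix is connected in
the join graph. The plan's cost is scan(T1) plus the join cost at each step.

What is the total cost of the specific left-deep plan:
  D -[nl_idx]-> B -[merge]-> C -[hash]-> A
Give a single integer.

10080

step 1: scan D: cost=120, card=120
step 2: join B via nl_idx
    card(P join B) = 120*40/(40) = 120
    cost = 120 + 120*6 + 120 = 960
step 3: join C via merge
    card(P join C) = 120*200/(25) = 960
    cost = 960 + 120*7 + 200*8 + 120 + 200 = 3720
step 4: join A via hash
    card(P join A) = 960*300/(12) = 24000
    cost = 3720 + 2*300*9 + 960 = 10080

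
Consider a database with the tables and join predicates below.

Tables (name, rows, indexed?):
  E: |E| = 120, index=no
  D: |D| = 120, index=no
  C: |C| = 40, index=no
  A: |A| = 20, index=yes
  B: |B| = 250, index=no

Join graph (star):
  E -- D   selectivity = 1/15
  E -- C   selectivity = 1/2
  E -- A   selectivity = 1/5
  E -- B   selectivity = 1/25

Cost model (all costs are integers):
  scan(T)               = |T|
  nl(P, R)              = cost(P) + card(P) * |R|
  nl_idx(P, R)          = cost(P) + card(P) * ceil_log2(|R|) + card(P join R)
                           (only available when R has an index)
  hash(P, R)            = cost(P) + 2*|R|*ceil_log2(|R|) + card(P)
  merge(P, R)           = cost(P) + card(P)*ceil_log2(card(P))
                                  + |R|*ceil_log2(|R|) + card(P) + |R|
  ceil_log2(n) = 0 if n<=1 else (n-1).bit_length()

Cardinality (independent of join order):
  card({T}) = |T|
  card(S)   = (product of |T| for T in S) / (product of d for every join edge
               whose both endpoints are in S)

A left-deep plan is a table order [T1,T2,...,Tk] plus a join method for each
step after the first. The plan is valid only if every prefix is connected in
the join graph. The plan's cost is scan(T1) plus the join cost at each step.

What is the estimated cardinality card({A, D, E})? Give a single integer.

3840

Tables in S: A(20), D(120), E(120)
Edges inside S: E-D(d=15), E-A(d=5)
numerator = 20 * 120 * 120 = 288000
denominator = 15 * 5 = 75
card(S) = 288000 / 75 = 3840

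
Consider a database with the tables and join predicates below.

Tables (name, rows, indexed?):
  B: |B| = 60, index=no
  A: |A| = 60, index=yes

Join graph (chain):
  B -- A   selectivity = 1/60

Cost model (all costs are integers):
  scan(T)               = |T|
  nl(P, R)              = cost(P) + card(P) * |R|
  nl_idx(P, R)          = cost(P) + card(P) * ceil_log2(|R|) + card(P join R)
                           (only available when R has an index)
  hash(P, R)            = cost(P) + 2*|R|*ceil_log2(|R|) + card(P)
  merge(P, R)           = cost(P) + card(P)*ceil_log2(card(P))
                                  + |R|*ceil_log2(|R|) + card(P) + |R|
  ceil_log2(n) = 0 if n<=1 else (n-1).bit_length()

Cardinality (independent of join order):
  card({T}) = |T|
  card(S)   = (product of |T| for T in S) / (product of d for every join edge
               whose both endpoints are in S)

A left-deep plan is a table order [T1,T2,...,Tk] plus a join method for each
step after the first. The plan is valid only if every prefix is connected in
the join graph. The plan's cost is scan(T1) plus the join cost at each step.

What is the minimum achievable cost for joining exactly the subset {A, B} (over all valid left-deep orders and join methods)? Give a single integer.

Selinger DP over subsets of {A,B}:
  {B}: scan cost=60, card=60
  {A}: scan cost=60, card=60
  {AB}: card=60; try (A,nl_idx)→480, (B,hash)→840, (A,hash)→840, (B,merge)→900, (A,merge)→900, (B,nl)→3660 …(+1); best=480 via (A,nl_idx)

480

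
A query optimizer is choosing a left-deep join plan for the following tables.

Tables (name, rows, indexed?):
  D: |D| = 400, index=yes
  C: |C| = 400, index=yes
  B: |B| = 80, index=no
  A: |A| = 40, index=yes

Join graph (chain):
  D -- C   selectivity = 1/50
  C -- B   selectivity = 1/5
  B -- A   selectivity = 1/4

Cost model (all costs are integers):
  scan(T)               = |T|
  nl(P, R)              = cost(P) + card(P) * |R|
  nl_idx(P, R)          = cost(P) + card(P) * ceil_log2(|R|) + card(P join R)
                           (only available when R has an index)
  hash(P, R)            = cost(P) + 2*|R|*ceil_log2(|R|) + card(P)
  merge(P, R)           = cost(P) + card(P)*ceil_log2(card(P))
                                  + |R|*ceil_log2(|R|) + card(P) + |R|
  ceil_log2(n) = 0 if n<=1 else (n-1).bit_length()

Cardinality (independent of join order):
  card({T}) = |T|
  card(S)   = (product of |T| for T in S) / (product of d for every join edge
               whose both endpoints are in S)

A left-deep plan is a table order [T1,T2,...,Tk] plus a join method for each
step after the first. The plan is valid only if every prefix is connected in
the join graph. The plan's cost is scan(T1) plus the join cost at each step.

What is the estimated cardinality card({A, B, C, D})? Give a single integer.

Tables in S: A(40), B(80), C(400), D(400)
Edges inside S: D-C(d=50), C-B(d=5), B-A(d=4)
numerator = 40 * 80 * 400 * 400 = 512000000
denominator = 50 * 5 * 4 = 1000
card(S) = 512000000 / 1000 = 512000

512000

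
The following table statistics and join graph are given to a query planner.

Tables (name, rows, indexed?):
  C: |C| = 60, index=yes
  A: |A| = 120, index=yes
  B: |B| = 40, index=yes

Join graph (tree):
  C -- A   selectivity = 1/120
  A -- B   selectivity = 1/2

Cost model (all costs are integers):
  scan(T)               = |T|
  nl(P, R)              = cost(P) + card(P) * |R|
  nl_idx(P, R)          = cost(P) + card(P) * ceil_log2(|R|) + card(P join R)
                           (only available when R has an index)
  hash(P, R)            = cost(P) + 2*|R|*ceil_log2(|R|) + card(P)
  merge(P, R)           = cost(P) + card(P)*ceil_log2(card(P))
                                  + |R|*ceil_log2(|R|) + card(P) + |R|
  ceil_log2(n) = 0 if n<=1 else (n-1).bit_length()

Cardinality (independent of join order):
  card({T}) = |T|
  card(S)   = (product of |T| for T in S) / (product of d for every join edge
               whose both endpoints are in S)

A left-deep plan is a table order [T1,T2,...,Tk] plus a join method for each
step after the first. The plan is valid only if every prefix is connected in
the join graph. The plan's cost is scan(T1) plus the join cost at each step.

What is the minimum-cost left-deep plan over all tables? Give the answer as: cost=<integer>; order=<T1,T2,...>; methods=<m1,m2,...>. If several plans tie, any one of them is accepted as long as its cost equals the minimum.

Selinger DP (subsets sized 1..n):
  {C}: scan cost=60, card=60
  {A}: scan cost=120, card=120
  {B}: scan cost=40, card=40
  {AC}: card=60; try (A,nl_idx)→540, (C,nl_idx)→900, (C,hash)→960, (A,merge)→1440, (C,merge)→1500, (A,hash)→1800 …(+2); best=540 via (A,nl_idx)
  {AB}: card=2400; try (B,hash)→720, (A,merge)→1280, (B,merge)→1360, (A,hash)→1760, (A,nl_idx)→2720, (B,nl_idx)→3240 …(+2); best=720 via (B,hash)
  {ABC}: card=1200; try (B,hash)→1080, (B,merge)→1240, (B,nl_idx)→2100, (B,nl)→2940, (C,hash)→3840, (C,nl_idx)→16320 …(+2); best=1080 via (B,hash)

cost=1080; order=C,A,B; methods=nl_idx,hash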